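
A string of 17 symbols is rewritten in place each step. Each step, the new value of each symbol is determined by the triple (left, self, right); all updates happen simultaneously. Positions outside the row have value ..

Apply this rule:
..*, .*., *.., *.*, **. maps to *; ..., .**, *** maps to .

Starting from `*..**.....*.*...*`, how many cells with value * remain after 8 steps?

***.**...*****.**
..**.**.*....**.*
.*.**.****..*.***
***.**...*****..*
..**.**.*....****
.*.**.****..*...*
***.**...*****.**  (repeats step 1; period 6)
step 8: ..**.**.*....**.*
count of *: 8

8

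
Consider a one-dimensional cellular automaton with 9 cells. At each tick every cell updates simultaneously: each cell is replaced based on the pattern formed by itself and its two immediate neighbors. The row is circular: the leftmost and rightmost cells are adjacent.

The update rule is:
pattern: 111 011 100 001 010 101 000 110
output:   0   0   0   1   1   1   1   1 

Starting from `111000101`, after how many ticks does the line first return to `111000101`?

tick 1: 001011110
tick 2: 111100010
tick 3: 000101111
tick 4: 011110001
tick 5: 100010111
tick 6: 101111000
tick 7: 110001011
tick 8: 010111100
tick 9: 111000101

9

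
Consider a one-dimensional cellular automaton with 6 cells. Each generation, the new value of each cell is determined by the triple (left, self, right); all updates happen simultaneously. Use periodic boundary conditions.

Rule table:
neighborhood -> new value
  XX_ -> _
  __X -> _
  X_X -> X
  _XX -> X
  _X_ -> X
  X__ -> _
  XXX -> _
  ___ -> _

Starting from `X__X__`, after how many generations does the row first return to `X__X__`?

generation 1: X__X__

1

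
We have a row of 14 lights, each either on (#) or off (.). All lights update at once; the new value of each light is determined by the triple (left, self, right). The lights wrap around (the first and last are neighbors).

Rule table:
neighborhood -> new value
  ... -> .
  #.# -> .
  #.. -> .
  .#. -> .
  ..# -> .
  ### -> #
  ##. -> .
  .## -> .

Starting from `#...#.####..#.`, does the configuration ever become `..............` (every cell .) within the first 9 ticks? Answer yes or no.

tick 1: .......##.....
tick 2: ..............
all cells are . at tick 2

yes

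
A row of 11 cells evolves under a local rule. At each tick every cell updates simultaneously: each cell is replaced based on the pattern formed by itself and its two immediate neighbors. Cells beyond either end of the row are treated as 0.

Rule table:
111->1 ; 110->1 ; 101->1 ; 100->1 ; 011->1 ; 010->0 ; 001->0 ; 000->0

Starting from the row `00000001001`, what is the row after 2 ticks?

00000000100
00000000010

00000000010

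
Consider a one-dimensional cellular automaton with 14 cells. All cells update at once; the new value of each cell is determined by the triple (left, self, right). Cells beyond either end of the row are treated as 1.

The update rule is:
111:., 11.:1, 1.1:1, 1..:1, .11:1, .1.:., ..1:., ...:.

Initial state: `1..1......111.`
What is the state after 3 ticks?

11..1.....1.11
.11..1.....11.
1111..1....111

1111..1....111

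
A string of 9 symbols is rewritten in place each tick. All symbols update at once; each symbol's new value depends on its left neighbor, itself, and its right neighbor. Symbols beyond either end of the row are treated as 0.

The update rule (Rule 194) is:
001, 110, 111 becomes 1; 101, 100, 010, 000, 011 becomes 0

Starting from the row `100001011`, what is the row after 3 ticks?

000010001
000100010
001000100

001000100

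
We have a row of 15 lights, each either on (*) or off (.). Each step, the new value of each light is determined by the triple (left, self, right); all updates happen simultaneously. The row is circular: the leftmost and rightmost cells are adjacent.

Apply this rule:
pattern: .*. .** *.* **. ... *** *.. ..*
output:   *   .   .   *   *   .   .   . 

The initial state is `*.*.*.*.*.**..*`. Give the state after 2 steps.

*.*.*.*.*..*.*.

*.*.*.*.*..*...
*.*.*.*.*..*.*.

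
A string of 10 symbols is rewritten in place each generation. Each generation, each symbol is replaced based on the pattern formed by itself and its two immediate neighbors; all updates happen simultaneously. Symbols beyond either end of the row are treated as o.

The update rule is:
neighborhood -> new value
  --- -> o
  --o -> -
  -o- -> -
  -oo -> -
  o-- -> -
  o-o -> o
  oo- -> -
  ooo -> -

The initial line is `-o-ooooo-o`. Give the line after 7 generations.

o---------

o-o-----o-
-o--ooo--o
o---------
--ooooooo-
---------o
-ooooooo--
o---------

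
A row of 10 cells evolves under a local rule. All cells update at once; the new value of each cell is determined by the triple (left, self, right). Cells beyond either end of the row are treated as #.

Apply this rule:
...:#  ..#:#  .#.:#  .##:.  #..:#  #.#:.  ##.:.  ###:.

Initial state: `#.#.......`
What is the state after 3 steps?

..########

..########
##........
..########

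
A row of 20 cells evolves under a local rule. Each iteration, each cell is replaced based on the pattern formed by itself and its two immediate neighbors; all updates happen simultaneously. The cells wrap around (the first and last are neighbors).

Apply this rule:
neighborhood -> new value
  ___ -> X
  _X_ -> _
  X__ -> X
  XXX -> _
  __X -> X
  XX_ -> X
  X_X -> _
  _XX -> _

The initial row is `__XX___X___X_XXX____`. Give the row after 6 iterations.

____X___XXXXX______X

XX_XXXX_XXX____XXXXX
_X____X___XXXXX_____
X_XXXX_XXX____XXXXXX
X____X___XXXXX______
_XXXX_XXX____XXXXXXX
____X___XXXXX______X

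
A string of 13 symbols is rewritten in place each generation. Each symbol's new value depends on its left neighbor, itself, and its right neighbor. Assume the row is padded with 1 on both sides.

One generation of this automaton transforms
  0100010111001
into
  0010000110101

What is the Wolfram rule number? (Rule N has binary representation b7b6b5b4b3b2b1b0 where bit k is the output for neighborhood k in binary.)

152

position 8: 111 → 1  (bit 7 = 1)
position 9: 110 → 0  (bit 6 = 0)
position 0: 101 → 0  (bit 5 = 0)
position 2: 100 → 1  (bit 4 = 1)
position 7: 011 → 1  (bit 3 = 1)
position 1: 010 → 0  (bit 2 = 0)
position 4: 001 → 0  (bit 1 = 0)
position 3: 000 → 0  (bit 0 = 0)
bits b7..b0 = 10011000 = 152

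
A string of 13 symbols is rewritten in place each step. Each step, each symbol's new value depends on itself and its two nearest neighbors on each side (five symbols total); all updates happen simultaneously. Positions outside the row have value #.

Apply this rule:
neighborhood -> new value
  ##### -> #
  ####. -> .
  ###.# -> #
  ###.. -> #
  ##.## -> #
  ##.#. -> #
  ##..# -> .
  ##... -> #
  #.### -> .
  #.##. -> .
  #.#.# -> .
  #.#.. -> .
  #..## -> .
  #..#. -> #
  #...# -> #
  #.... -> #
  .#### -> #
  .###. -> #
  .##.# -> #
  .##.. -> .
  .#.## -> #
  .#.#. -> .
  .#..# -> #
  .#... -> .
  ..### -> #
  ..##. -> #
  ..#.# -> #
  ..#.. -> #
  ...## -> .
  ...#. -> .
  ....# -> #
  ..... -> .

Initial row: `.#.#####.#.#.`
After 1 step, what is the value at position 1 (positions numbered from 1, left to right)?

#.#.##.##...#
position 1 holds #

#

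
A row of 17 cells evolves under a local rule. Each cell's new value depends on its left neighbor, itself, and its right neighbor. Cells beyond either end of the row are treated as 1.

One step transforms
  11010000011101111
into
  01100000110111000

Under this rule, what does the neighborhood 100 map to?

At position 4 the neighborhood is 100; the next row has 0 there.

0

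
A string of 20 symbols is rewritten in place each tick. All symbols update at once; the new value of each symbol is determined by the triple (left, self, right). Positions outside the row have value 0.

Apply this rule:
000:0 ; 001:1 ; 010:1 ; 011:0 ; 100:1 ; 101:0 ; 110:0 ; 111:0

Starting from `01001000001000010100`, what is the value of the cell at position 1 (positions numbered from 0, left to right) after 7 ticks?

11111100011100110110
00000010100011000001
00000110110100100011
00001000000111110100
00011100001000000110
00100010011100001001
01110111100010011111
position 1 holds 1

1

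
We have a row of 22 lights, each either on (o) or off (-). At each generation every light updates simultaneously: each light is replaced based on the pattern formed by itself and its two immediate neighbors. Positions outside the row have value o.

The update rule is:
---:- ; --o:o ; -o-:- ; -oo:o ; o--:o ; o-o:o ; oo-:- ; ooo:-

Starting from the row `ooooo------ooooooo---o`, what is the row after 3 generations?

-----o----oo------o-oo
o---o-o--oo-o----o-oo-
-o-o-o-ooo-o-o--o-oo-o

-o-o-o-ooo-o-o--o-oo-o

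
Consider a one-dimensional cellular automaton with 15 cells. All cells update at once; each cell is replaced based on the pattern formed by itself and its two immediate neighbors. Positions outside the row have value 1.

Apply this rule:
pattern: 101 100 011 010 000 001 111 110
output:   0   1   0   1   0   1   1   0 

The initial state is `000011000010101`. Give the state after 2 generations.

011111111000111

generation 1: 100100100110100
generation 2: 011111111000111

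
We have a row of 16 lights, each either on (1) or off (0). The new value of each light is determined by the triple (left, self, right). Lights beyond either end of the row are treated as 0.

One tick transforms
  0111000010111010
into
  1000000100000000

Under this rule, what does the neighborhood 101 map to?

0

At position 9 the neighborhood is 101; the next row has 0 there.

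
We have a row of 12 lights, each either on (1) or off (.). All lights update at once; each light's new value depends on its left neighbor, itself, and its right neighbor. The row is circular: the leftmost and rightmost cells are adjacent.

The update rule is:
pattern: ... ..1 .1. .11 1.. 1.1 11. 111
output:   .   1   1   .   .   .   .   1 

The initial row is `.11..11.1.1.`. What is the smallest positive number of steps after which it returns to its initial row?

step 1: 1...1...1.1.
step 2: 1..11..11.1.
step 3: 1.1...1...1.
step 4: 1.1..11..11.
step 5: 1.1.1...1...
step 6: 1.1.1..11..1
step 7: ..1.1.1...1.
step 8: .11.1.1..11.
step 9: 1...1.1.1...
step 10: 1..11.1.1..1
step 11: ..1...1.1.1.
step 12: .11..11.1.1.

12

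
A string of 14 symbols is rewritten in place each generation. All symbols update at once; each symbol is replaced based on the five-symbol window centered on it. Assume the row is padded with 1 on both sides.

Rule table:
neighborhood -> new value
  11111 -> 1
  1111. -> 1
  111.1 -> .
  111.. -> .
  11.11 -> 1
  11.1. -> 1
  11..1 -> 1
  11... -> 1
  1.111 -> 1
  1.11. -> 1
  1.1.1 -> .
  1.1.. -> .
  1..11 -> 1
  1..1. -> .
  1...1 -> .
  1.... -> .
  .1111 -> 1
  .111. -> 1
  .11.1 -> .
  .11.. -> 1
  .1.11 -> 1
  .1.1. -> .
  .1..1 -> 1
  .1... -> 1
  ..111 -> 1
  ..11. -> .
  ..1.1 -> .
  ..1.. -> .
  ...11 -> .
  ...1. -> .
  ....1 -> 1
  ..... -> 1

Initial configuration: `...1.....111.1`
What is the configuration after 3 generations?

1.1....11.1111

generation 1: 1...1.11.11.11
generation 2: .1...11.11.111
generation 3: 1.1....11.1111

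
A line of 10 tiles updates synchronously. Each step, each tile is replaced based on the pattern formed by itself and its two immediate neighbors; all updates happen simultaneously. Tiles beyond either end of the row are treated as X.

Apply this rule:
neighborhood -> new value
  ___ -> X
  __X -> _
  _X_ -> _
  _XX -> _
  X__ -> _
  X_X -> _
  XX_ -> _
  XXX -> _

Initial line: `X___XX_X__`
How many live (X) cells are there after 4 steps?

5

__X_______
____XXXXX_
_XX_______
____XXXXX_
count of X: 5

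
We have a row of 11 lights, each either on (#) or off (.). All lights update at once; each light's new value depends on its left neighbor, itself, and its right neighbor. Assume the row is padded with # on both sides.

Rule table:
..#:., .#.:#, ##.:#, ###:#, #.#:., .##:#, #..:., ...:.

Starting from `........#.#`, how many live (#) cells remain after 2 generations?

2

........#.#  (fixed point — unchanged through generation 2)
count of #: 2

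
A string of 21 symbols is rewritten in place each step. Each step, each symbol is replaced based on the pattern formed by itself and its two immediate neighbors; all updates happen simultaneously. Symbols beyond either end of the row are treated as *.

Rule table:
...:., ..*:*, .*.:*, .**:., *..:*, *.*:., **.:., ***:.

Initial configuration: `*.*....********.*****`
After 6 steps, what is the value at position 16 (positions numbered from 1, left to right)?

..**..*..............
**..****............*
..**....*..........*.
**..*..***........**.
..*****...*......*...
**.....*.***....***.*
position 16 holds .

.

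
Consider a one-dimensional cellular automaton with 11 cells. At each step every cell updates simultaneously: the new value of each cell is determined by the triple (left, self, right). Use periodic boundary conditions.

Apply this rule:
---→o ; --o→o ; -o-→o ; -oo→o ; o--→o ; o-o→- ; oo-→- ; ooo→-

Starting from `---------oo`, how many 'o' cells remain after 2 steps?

step 1: oooooooooo-
step 2: o----------
count of o: 1

1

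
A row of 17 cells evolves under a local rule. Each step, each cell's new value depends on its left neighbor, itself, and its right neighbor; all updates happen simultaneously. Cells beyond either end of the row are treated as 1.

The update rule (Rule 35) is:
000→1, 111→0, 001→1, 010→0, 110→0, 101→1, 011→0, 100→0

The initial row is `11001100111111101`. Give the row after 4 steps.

00110011001111101

00010001000000010
01100110011111101
10001000100000010
00110011001111101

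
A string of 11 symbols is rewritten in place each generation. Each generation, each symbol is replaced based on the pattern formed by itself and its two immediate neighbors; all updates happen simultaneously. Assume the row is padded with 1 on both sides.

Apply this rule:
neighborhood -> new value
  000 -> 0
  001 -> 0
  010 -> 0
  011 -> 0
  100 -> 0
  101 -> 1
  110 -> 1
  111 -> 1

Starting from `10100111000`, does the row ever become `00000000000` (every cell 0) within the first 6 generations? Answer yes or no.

no

generation 1: 11000011000
generation 2: 11000001000
generation 3: 11000000000
generation 4: 11000000000  (fixed point — unchanged through generation 6)
generation 6 is 11000000000, still not uniform 0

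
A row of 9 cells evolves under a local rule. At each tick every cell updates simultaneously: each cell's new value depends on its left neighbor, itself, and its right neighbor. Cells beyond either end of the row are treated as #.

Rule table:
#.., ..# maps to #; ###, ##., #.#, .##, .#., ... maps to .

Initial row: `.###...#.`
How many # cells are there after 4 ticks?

....#.#..
#..#...##
.##.#.#..
.......##
count of #: 2

2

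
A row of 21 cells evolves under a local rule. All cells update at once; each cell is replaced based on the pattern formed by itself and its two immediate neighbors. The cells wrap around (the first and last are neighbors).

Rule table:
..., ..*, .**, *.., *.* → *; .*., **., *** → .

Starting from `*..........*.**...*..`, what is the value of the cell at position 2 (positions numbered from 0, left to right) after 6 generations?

.**********.**.***.**
**.........**.**..**.
*.**********.**.***.*
.**.........**.**..**
**.**********.**.***.
*.**.........**.**..*
position 2 holds *

*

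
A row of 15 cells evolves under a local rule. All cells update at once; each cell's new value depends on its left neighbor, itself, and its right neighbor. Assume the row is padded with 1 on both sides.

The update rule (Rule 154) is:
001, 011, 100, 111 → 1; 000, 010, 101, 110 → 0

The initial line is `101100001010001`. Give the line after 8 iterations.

iteration 1: 001010010001011
iteration 2: 110001101010011
iteration 3: 101011000001111
iteration 4: 000010100011111
iteration 5: 100100010111111
iteration 6: 011010100111111
iteration 7: 010000011111111
iteration 8: 001000111111111

001000111111111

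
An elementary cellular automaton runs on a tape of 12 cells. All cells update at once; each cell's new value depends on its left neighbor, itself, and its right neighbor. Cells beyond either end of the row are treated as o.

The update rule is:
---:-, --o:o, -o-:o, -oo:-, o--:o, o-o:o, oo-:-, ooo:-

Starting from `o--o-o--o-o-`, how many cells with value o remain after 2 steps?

1

-ooooooooooo
o-----------
count of o: 1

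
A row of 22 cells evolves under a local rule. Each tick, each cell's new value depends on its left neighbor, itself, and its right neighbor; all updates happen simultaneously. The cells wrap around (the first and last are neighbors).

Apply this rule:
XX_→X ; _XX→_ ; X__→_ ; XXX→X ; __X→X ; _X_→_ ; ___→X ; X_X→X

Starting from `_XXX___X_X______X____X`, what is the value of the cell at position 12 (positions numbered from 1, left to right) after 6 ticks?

_

X_XX_XX_X__XXXXX__XXX_
_X_XX_XX__X_XXXX_X_XXX
X_X_XX_X_X_X_XXXX_X_XX
XX_X_XX_X_X_X_XXXX_X_X
XXX_X_XX_X_X_X_XXXX_X_
_XXX_X_XX_X_X_X_XXXX_X
position 12 holds _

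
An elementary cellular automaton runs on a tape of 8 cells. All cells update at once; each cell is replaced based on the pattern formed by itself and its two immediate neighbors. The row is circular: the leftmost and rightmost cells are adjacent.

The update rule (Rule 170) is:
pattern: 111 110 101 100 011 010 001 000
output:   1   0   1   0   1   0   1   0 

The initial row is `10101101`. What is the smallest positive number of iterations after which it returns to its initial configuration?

iteration 1: 01011011
iteration 2: 10110110
iteration 3: 01101101
iteration 4: 11011010
iteration 5: 10110101
iteration 6: 01101011
iteration 7: 11010110
iteration 8: 10101101

8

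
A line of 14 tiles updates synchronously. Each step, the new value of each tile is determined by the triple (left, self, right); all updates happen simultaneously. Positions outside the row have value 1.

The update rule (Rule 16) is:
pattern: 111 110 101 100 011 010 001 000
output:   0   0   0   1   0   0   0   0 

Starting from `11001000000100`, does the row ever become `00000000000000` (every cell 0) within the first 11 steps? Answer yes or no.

step 1: 00100100000010
step 2: 10010010000000
step 3: 01001001000000
step 4: 00100100100000
step 5: 10010010010000
step 6: 01001001001000
step 7: 00100100100100
step 8: 10010010010010
step 9: 01001001001000  (repeats step 6; period 3)
step 11: 10010010010010
step 11 is 10010010010010, still not uniform 0

no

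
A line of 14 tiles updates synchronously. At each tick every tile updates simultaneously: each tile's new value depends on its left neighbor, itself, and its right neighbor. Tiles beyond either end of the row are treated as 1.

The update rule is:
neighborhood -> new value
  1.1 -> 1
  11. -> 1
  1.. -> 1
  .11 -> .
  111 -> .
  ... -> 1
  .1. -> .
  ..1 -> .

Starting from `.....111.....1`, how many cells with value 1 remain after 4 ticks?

1111...11111..
...111.....11.
11...11111..11
.111.....11...
count of 1: 5

5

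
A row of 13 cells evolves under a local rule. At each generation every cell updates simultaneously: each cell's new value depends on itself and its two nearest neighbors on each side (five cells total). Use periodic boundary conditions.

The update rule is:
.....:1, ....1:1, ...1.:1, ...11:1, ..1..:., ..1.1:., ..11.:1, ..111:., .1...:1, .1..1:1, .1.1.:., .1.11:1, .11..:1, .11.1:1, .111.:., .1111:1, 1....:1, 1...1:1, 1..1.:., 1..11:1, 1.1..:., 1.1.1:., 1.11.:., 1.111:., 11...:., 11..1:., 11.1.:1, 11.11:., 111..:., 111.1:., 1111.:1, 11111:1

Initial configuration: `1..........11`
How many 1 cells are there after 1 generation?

..111111111..
count of 1: 9

9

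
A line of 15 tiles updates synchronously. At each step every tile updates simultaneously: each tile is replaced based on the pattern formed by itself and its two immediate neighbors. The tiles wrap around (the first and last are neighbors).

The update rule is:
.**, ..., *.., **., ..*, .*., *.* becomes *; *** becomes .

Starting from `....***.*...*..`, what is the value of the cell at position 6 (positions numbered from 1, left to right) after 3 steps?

.

*****.*********
....***........
*****.*********
position 6 holds .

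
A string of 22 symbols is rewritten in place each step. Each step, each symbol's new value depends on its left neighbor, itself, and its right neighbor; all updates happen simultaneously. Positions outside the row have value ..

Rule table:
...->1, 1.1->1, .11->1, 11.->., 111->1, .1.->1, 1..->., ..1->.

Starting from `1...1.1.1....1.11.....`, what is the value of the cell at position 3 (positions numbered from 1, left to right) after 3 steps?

1

1.1.11111.11.111..1111
11111111.11.111...111.
1111111.11.111..1.11..
position 3 holds 1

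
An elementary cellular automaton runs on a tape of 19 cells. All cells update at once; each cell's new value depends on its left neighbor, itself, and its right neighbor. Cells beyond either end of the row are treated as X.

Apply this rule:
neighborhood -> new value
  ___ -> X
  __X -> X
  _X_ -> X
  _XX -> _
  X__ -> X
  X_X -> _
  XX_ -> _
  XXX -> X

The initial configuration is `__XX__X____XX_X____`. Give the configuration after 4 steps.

XX__XXXXXXX___XXXXX
X_XX_XXXXX_XXX_XXXX
______XXX___X___XXX
XXXXXX_X_XXXXXXX_XX

XXXXXX_X_XXXXXXX_XX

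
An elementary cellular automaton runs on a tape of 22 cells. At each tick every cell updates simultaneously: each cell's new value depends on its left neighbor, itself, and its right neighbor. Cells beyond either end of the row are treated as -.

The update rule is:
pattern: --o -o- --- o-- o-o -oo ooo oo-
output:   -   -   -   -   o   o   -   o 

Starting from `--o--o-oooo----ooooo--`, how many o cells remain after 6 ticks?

------oo--o----o---o--
------oo--------------
------oo--------------  (fixed point — unchanged through tick 6)
count of o: 2

2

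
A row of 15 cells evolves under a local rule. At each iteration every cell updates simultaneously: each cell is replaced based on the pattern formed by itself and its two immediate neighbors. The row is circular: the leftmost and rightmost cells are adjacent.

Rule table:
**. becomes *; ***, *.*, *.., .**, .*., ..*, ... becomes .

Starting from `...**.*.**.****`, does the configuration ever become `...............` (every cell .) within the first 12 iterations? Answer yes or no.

....*....*....*
...............
all cells are . at iteration 2

yes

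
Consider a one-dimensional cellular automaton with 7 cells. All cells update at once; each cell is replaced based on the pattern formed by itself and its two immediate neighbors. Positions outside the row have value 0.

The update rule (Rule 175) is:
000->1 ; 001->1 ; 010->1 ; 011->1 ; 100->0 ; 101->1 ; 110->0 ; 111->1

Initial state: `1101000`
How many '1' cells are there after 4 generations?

generation 1: 1011011
generation 2: 1110110
generation 3: 1101100
generation 4: 1011001
count of 1: 4

4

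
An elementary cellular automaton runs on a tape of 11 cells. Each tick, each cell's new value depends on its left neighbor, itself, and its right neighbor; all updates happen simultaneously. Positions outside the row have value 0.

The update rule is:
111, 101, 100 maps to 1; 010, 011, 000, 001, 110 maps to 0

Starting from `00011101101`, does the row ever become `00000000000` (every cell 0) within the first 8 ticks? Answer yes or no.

00001010010
00000101001
00000010100
00000001010
00000000101
00000000010
00000000001
00000000000
all cells are 0 at tick 8

yes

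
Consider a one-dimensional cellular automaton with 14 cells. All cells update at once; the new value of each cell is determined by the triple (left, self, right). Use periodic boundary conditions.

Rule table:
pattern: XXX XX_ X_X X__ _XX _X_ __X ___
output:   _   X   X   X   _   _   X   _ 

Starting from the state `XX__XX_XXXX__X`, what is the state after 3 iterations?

XXX_XX_XX_XX__

_XXX_XX___XXX_
X__XX_XX_X__XX
XXX_XX_XX_XX__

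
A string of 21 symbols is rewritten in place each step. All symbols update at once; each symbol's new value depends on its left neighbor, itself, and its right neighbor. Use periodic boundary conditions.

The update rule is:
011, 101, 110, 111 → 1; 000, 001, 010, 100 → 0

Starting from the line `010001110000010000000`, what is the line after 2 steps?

000001110000000000000

step 1: 000001110000000000000
step 2: 000001110000000000000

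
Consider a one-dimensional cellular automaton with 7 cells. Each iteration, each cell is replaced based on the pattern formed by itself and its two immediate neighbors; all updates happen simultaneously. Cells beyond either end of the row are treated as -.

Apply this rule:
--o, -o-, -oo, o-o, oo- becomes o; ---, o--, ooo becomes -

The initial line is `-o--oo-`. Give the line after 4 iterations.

oo-ooo-
oooo-o-
o--ooo-
o-oo-o-

o-oo-o-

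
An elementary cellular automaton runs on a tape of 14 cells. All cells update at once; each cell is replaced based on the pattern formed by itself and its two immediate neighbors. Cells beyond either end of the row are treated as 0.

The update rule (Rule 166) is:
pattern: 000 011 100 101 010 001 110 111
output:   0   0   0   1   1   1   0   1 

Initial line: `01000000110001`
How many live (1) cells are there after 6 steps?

3

step 1: 11000001000011
step 2: 00000011000100
step 3: 00000100001100
step 4: 00001100010000
step 5: 00010000110000
step 6: 00110001000000
count of 1: 3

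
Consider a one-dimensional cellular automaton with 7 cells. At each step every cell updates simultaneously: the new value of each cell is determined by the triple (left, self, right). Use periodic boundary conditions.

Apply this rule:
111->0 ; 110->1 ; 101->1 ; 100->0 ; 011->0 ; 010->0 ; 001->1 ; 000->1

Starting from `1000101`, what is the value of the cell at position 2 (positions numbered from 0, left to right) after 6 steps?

0

1011010
0101101
1010110
0101011
1010101
1101010
position 2 holds 0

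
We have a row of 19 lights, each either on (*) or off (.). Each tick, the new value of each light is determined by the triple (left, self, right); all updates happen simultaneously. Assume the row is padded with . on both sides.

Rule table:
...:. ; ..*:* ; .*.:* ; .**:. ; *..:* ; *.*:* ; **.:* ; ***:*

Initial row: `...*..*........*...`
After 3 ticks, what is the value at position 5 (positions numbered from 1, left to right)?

*

..******......***..
.*.******....*.***.
***.******..***.***
position 5 holds *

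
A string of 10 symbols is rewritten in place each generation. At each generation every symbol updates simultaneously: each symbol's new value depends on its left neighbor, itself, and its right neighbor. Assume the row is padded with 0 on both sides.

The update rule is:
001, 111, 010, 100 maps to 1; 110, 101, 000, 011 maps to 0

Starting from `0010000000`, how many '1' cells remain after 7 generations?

6

0111000000
1010100000
1010110000
1010001000
1011011100
1000001010
1100011011
count of 1: 6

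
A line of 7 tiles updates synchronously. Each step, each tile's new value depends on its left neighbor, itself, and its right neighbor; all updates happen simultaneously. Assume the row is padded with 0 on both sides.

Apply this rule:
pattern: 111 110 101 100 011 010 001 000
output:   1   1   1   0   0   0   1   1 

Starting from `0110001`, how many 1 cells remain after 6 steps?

2

step 1: 1010110
step 2: 0101010
step 3: 1010100
step 4: 0101001
step 5: 1010010
step 6: 0100100
count of 1: 2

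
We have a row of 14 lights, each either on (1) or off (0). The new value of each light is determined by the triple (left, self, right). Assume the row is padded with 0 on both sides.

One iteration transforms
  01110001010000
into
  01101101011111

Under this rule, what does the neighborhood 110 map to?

0

At position 3 the neighborhood is 110; the next row has 0 there.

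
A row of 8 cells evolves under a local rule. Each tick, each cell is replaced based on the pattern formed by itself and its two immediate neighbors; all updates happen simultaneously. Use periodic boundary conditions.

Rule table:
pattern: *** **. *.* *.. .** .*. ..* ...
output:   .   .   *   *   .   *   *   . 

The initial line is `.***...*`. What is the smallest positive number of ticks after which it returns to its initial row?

8

*...*.**
.*.***..
***...*.
...*.***
*.***...
**...*.*
..*.***.
.***...*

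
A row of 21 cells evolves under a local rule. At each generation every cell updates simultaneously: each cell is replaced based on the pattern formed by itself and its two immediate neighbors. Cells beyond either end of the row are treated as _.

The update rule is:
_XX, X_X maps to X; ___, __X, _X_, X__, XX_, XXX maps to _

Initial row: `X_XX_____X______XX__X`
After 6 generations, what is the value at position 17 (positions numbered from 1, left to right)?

_

_XX_____________X____
_X___________________
_____________________
_____________________  (fixed point — unchanged through generation 6)
position 17 holds _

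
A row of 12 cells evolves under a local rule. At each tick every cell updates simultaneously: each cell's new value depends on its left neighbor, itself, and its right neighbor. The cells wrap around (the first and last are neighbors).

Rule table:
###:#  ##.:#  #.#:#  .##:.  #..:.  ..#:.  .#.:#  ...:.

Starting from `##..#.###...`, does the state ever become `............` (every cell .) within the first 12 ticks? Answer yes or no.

no

.#..##.##...
.#...##.#...
.#....###...
.#.....##...
.#......#...
.#......#...  (fixed point — unchanged through tick 12)
tick 12 is .#......#..., still not uniform .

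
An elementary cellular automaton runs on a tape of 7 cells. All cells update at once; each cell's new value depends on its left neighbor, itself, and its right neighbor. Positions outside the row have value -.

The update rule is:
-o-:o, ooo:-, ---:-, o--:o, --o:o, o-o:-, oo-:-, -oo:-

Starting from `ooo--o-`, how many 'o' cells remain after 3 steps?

---oooo
--o----
-ooo---
count of o: 3

3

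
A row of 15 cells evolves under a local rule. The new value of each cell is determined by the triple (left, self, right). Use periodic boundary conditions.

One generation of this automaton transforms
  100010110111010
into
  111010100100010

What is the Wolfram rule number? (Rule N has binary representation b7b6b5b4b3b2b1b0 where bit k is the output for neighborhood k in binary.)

position 10: 111 → 0  (bit 7 = 0)
position 7: 110 → 0  (bit 6 = 0)
position 5: 101 → 0  (bit 5 = 0)
position 1: 100 → 1  (bit 4 = 1)
position 6: 011 → 1  (bit 3 = 1)
position 0: 010 → 1  (bit 2 = 1)
position 3: 001 → 0  (bit 1 = 0)
position 2: 000 → 1  (bit 0 = 1)
bits b7..b0 = 00011101 = 29

29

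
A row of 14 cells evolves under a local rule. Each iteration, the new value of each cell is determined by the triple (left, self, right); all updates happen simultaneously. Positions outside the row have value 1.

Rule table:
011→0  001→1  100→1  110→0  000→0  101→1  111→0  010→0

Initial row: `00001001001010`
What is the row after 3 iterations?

10010110110101
01101001001010
10010110110101

10010110110101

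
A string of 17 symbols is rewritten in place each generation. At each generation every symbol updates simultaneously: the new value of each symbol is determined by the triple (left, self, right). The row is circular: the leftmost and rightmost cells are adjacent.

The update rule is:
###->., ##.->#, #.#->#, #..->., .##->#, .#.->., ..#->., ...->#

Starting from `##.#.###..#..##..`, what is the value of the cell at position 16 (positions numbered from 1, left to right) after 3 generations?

.

###.##.#.....##..
#.#####..###.##..
.##...#..#.####..
position 16 holds .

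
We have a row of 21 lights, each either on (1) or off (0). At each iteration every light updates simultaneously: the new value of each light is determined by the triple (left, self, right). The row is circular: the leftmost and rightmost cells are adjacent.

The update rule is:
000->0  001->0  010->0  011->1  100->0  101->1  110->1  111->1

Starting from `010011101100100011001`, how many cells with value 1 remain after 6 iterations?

iteration 1: 100011111100000011000
iteration 2: 000011111100000011000
iteration 3: 000011111100000011000  (fixed point — unchanged through iteration 6)
count of 1: 8

8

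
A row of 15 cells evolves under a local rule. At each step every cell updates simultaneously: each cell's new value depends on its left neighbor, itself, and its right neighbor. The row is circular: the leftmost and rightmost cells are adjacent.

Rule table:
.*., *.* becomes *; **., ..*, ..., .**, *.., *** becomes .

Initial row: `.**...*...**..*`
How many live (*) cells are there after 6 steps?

1

step 1: *.....*.......*
step 2: ......*........
step 3: ......*........  (fixed point — unchanged through step 6)
count of *: 1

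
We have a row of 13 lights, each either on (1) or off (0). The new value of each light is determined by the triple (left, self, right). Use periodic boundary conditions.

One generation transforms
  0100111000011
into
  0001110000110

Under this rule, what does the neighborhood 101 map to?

At position 0 the neighborhood is 101; the next row has 0 there.

0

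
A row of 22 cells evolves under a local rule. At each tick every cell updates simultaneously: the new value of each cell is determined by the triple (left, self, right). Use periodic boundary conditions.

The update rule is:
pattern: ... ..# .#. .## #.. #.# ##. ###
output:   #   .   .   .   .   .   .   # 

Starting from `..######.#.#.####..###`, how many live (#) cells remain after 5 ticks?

...####.......##....#.
##..##..#####....##...
.........###..##....#.
########..#......##...
.######.....####....#.
count of #: 11

11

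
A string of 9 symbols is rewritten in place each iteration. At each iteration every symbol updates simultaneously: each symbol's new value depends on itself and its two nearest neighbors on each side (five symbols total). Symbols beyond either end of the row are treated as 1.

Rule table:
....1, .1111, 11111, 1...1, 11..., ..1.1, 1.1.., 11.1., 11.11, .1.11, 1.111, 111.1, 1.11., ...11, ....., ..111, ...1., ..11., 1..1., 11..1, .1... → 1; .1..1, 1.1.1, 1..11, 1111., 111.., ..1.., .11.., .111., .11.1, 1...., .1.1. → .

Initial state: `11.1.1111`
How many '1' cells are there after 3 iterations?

.11.11111
11.111111
.11111111
count of 1: 8

8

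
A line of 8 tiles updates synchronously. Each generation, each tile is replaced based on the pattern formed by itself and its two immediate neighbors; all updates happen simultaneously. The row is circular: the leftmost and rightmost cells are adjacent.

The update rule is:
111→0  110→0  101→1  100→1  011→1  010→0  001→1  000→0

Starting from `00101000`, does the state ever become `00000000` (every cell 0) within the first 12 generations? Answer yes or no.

01010100
10101010
01010101
10101010  (repeats generation 2; period 2)
generation 12: 10101010
generation 12 is 10101010, still not uniform 0

no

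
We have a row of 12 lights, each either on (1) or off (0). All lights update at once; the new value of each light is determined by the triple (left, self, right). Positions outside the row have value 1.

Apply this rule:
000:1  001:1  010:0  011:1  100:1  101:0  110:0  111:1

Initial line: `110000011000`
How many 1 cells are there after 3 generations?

11

101111110111
001111100111
111111011111
count of 1: 11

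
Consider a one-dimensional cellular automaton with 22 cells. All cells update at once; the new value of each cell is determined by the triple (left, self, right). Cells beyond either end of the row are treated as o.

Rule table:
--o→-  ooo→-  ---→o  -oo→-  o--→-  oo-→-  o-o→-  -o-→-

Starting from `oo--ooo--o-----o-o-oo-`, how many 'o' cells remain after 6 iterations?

-----------ooo--------
-ooooooooo-----oooooo-
-----------ooo--------  (repeats iteration 1; period 2)
iteration 6: -ooooooooo-----oooooo-
count of o: 15

15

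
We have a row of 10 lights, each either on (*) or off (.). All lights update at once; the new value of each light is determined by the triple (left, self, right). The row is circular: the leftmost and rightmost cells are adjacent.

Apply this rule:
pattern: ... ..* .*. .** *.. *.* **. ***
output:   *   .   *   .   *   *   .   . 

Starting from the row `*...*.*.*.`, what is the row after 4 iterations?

..*.......

iteration 1: ***.******
iteration 2: ...*......
iteration 3: **.*******
iteration 4: ..*.......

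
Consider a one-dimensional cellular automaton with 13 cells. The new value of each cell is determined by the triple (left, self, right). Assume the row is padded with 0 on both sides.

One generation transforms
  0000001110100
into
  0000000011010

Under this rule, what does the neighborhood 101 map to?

1

At position 9 the neighborhood is 101; the next row has 1 there.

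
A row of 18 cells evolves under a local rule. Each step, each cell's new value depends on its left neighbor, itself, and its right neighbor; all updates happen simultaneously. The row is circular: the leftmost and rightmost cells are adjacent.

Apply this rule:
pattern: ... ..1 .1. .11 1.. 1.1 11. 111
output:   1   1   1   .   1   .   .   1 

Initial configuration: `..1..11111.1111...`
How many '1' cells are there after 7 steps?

11111.111...11.111
1111...1.111....11
111.1111..1.1111.1
11...11.111..11...
..111....1.11..111
11.1.11111...11.1.
...1..111.111...1.
count of 1: 8

8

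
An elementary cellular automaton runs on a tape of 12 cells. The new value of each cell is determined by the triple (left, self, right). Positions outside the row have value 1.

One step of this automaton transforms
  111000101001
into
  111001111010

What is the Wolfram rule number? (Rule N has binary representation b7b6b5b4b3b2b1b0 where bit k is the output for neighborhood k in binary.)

230

position 0: 111 → 1  (bit 7 = 1)
position 2: 110 → 1  (bit 6 = 1)
position 7: 101 → 1  (bit 5 = 1)
position 3: 100 → 0  (bit 4 = 0)
position 11: 011 → 0  (bit 3 = 0)
position 6: 010 → 1  (bit 2 = 1)
position 5: 001 → 1  (bit 1 = 1)
position 4: 000 → 0  (bit 0 = 0)
bits b7..b0 = 11100110 = 230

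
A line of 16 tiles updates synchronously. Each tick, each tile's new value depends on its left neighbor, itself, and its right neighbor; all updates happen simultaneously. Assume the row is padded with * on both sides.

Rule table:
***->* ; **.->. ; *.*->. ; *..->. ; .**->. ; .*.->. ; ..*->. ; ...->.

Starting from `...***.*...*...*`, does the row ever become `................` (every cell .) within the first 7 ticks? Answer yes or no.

yes

....*...........
................
all cells are . at tick 2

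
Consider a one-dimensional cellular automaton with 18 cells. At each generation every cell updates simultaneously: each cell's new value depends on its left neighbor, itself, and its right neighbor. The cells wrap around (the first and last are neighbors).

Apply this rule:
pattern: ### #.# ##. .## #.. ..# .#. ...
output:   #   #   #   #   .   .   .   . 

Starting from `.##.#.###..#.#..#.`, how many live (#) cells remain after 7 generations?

8

generation 1: .###.####...#.....
generation 2: .########.........
generation 3: .########.........  (fixed point — unchanged through generation 7)
count of #: 8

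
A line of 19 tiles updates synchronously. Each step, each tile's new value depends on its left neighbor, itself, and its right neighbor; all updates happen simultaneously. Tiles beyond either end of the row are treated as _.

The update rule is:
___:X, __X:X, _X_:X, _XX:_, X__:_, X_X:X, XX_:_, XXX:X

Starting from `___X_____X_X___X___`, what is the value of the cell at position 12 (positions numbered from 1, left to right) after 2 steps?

step 1: XXXX_XXXXXXX_XXX_XX
step 2: _XX_X_XXXXX_X_X_X__
position 12 holds _

_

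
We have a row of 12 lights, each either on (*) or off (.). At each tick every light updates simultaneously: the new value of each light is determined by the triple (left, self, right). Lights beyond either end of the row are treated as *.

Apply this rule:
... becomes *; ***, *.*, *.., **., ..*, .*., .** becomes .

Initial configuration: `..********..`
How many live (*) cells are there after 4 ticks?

10

tick 1: ............
tick 2: .**********.
tick 3: ............  (repeats tick 1; period 2)
tick 4: .**********.
count of *: 10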